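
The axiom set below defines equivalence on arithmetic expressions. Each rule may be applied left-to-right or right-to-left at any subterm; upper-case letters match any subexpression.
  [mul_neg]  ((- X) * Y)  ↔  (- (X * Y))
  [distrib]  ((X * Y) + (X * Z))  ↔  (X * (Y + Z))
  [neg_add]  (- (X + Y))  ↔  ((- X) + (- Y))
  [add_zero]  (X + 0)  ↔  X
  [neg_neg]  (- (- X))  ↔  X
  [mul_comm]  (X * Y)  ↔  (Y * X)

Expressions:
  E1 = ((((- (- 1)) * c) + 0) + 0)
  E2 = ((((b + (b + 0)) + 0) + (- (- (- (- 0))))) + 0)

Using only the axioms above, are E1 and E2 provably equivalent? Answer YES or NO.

NO

Every axiom is a valid identity, so a rewrite proof would force E1 and E2 to agree under every assignment.
At b=0, c=1: E1 = 1 but E2 = 0; they differ, so no derivation exists.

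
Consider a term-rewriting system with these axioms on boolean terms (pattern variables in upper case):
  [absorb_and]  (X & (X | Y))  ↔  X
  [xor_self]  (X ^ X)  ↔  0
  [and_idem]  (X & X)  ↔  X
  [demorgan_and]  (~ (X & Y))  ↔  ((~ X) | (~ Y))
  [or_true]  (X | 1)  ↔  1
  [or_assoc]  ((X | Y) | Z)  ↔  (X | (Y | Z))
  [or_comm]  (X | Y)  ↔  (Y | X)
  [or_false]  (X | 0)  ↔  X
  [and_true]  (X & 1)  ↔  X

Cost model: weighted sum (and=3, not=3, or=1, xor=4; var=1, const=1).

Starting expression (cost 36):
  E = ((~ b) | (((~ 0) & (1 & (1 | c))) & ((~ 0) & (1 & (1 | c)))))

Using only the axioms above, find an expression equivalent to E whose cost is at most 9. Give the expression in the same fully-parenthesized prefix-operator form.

((~ b) | (~ 0))   [cost 9]

step 1: and_idem (→) rewrites (((~ 0) & (1 & (1 | c))) & ((~ 0) & (1 & (1 | c)))) into ((~ 0) & (1 & (1 | c))), now ((~ b) | ((~ 0) & (1 & (1 | c))))
step 2: absorb_and (→) rewrites (1 & (1 | c)) into 1, now ((~ b) | ((~ 0) & 1))
step 3: and_true (→) rewrites ((~ 0) & 1) into (~ 0), reaching cost 9 (bound 9)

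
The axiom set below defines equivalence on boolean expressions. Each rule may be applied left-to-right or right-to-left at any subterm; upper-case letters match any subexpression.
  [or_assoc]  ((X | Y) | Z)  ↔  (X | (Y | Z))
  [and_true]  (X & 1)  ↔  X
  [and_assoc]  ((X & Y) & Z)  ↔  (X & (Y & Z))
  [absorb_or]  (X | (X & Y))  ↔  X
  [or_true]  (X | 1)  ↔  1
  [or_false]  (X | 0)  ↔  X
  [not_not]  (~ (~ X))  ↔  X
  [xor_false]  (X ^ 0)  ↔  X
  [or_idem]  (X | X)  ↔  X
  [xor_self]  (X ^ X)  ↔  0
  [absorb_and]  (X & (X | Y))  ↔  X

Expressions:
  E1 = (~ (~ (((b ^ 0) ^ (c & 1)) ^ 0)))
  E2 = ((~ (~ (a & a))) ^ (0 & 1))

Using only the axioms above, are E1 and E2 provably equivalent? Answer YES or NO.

Every axiom is a valid identity, so a rewrite proof would force E1 and E2 to agree under every assignment.
At a=0, b=0, c=1: E1 = 1 but E2 = 0; they differ, so no derivation exists.

NO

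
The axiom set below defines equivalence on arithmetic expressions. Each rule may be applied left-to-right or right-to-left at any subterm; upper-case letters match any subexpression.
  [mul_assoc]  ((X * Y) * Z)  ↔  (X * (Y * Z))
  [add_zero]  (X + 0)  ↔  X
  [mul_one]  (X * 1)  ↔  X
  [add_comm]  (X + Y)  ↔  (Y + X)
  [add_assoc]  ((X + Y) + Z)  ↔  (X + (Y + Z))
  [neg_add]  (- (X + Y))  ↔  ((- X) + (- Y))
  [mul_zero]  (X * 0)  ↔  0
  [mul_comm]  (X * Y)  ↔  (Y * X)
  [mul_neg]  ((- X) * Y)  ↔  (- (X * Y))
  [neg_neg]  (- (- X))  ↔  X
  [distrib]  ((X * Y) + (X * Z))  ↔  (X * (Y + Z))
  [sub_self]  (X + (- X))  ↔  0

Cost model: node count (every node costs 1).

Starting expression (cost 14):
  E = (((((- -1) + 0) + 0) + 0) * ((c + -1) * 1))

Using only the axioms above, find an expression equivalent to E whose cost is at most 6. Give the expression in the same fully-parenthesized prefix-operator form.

((- -1) * (c + -1))   [cost 6]

step 1: add_zero (→) rewrites ((((- -1) + 0) + 0) + 0) into (((- -1) + 0) + 0), now ((((- -1) + 0) + 0) * ((c + -1) * 1))
step 2: add_zero (→) rewrites ((- -1) + 0) into (- -1), now (((- -1) + 0) * ((c + -1) * 1))
step 3: add_zero (→) rewrites ((- -1) + 0) into (- -1), now ((- -1) * ((c + -1) * 1))
step 4: mul_one (→) rewrites ((c + -1) * 1) into (c + -1), reaching cost 6 (bound 6)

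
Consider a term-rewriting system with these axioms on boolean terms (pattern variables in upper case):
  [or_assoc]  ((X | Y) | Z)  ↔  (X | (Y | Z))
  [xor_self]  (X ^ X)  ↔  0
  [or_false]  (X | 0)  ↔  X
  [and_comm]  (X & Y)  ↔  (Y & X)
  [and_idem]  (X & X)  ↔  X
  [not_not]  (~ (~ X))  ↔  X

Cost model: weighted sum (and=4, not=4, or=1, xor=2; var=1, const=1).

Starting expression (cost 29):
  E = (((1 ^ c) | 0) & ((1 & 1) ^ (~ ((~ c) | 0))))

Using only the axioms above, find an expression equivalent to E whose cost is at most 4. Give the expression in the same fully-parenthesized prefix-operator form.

(1 ^ c)   [cost 4]

1. [or_false →] ((~ c) | 0)  →  (~ c);  E = (((1 ^ c) | 0) & ((1 & 1) ^ (~ (~ c))))
2. [and_idem →] (1 & 1)  →  1;  E = (((1 ^ c) | 0) & (1 ^ (~ (~ c))))
3. [not_not →] (~ (~ c))  →  c;  E = (((1 ^ c) | 0) & (1 ^ c))
4. [or_false →] ((1 ^ c) | 0)  →  (1 ^ c);  E = ((1 ^ c) & (1 ^ c))
5. [and_idem →] ((1 ^ c) & (1 ^ c))  →  (1 ^ c);  cost 4 ≤ 4, done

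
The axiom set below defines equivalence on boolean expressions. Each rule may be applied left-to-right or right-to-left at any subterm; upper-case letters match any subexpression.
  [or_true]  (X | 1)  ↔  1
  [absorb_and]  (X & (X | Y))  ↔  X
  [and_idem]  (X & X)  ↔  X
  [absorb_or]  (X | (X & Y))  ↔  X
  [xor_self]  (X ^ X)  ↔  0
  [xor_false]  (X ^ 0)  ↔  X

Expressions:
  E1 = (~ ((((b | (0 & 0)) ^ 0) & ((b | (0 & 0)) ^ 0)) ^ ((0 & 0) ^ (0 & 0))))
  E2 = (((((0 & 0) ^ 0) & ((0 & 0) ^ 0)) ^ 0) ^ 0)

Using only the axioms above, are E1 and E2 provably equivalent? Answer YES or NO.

All listed rules preserve value, hence provable equivalence implies equal values everywhere; look for a separating assignment.
b=0 gives E1 ↦ 1, E2 ↦ 0; values differ ⇒ not provably equivalent.

NO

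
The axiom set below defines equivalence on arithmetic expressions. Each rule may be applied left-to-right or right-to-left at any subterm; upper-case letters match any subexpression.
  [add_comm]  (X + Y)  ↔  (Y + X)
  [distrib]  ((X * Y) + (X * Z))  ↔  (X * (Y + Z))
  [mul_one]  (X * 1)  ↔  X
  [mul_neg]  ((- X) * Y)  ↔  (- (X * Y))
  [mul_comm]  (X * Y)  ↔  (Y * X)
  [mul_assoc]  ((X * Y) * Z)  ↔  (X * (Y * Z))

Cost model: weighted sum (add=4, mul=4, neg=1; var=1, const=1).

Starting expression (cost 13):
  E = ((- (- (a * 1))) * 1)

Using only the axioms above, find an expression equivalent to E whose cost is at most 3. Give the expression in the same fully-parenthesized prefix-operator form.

(- (- a))   [cost 3]

step 1: mul_neg (→) rewrites ((- (- (a * 1))) * 1) into (- ((- (a * 1)) * 1))
step 2: mul_one (→) rewrites ((- (a * 1)) * 1) into (- (a * 1)), now (- (- (a * 1)))
step 3: mul_one (→) rewrites (a * 1) into a, reaching cost 3 (bound 3)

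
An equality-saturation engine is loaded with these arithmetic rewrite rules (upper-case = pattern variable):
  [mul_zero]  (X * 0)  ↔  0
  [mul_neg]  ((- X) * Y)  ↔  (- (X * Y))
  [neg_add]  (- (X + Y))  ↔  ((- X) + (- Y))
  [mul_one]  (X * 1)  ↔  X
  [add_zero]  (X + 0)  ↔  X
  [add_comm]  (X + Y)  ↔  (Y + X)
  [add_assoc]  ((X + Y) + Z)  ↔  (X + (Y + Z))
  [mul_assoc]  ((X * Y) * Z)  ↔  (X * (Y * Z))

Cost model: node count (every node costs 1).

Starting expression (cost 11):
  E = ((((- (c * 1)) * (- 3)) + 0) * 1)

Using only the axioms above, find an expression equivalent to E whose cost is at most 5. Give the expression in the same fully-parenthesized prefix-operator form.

((- c) * (- 3))   [cost 5]

(1) (((- (c * 1)) * (- 3)) + 0)  =[add_zero →]=  ((- (c * 1)) * (- 3))    ⊢ (((- (c * 1)) * (- 3)) * 1)
(2) (((- (c * 1)) * (- 3)) * 1)  =[mul_one →]=  ((- (c * 1)) * (- 3))
(3) (c * 1)  =[mul_one →]=  c    ⊢ cost 5, within 5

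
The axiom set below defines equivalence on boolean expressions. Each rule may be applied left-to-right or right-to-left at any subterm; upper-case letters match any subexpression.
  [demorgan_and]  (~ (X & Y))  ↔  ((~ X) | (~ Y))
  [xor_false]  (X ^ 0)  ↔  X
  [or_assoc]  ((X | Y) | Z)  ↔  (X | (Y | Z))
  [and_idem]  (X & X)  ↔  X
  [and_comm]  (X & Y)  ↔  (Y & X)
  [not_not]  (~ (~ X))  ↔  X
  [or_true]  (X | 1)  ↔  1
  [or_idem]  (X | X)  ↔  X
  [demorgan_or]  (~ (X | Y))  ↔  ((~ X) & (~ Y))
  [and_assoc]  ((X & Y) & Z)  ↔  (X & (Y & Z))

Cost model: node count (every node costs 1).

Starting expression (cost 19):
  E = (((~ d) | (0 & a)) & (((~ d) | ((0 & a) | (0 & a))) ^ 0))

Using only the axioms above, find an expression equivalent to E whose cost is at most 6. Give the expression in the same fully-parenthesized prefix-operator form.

((~ d) | (0 & a))   [cost 6]

step 1: or_idem (→) rewrites ((0 & a) | (0 & a)) into (0 & a), now (((~ d) | (0 & a)) & (((~ d) | (0 & a)) ^ 0))
step 2: xor_false (→) rewrites (((~ d) | (0 & a)) ^ 0) into ((~ d) | (0 & a)), now (((~ d) | (0 & a)) & ((~ d) | (0 & a)))
step 3: and_idem (→) rewrites (((~ d) | (0 & a)) & ((~ d) | (0 & a))) into ((~ d) | (0 & a)), reaching cost 6 (bound 6)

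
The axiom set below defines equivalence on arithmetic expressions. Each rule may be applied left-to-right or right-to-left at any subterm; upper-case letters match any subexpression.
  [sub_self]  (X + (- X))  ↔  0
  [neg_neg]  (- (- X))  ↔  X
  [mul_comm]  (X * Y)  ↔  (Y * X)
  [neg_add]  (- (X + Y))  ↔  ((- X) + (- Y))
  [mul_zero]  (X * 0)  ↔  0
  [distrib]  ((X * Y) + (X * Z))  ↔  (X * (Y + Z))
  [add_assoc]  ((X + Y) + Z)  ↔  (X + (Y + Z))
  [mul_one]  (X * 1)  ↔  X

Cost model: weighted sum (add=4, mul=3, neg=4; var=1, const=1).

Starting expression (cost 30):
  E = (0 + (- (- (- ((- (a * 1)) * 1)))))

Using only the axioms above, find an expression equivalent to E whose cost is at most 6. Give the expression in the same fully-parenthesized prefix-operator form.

step 1: neg_neg (→) rewrites (- (- (- ((- (a * 1)) * 1)))) into (- ((- (a * 1)) * 1)), now (0 + (- ((- (a * 1)) * 1)))
step 2: mul_one (→) rewrites ((- (a * 1)) * 1) into (- (a * 1)), now (0 + (- (- (a * 1))))
step 3: mul_one (→) rewrites (a * 1) into a, now (0 + (- (- a)))
step 4: neg_neg (→) rewrites (- (- a)) into a, reaching cost 6 (bound 6)

(0 + a)   [cost 6]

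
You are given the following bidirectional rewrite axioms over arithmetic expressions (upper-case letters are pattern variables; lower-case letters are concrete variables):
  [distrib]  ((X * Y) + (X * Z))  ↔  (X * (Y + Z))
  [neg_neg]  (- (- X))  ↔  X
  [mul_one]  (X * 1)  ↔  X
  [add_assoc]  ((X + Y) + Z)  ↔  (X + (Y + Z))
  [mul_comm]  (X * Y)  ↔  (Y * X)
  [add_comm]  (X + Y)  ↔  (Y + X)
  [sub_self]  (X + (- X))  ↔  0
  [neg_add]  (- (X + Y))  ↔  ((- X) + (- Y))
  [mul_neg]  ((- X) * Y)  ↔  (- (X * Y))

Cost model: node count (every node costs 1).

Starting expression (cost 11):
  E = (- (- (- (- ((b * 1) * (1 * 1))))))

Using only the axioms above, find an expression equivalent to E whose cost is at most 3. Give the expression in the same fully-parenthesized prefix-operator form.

(1) (- (- ((b * 1) * (1 * 1))))  =[neg_neg →]=  ((b * 1) * (1 * 1))    ⊢ (- (- ((b * 1) * (1 * 1))))
(2) (1 * 1)  =[mul_one →]=  1    ⊢ (- (- ((b * 1) * 1)))
(3) ((b * 1) * 1)  =[mul_one →]=  (b * 1)    ⊢ (- (- (b * 1)))
(4) (- (- (b * 1)))  =[neg_neg →]=  (b * 1)    ⊢ cost 3, within 3

(b * 1)   [cost 3]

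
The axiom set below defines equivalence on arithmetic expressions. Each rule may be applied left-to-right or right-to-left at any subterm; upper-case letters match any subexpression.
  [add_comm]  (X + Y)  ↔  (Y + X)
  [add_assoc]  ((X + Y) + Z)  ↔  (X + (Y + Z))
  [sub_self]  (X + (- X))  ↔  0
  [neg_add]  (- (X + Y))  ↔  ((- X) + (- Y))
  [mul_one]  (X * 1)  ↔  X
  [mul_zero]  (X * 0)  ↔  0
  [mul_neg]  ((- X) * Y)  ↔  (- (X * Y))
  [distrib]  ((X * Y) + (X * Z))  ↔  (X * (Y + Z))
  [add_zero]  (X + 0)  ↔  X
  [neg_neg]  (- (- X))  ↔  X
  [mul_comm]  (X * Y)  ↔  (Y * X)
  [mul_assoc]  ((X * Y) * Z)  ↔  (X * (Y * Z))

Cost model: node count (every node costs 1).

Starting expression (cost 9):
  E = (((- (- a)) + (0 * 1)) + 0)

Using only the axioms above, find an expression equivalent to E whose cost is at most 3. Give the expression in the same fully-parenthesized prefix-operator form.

(- (- a))   [cost 3]

(1) (0 * 1)  =[mul_one →]=  0    ⊢ (((- (- a)) + 0) + 0)
(2) ((- (- a)) + 0)  =[add_zero →]=  (- (- a))    ⊢ ((- (- a)) + 0)
(3) ((- (- a)) + 0)  =[add_zero →]=  (- (- a))    ⊢ cost 3, within 3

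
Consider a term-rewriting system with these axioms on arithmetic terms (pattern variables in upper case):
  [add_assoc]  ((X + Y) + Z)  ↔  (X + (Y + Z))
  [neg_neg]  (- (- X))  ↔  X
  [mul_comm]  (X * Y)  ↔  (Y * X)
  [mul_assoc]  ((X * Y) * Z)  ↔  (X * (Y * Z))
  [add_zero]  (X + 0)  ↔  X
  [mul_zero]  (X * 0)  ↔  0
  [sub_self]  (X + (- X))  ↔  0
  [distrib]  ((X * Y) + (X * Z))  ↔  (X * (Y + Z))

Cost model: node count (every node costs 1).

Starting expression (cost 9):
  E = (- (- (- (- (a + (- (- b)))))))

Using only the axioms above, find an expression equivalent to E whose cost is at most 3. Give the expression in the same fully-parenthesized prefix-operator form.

(a + b)   [cost 3]

(1) (- (- (- (a + (- (- b))))))  =[neg_neg →]=  (- (a + (- (- b))))    ⊢ (- (- (a + (- (- b)))))
(2) (- (- b))  =[neg_neg →]=  b    ⊢ (- (- (a + b)))
(3) (- (- (a + b)))  =[neg_neg →]=  (a + b)    ⊢ cost 3, within 3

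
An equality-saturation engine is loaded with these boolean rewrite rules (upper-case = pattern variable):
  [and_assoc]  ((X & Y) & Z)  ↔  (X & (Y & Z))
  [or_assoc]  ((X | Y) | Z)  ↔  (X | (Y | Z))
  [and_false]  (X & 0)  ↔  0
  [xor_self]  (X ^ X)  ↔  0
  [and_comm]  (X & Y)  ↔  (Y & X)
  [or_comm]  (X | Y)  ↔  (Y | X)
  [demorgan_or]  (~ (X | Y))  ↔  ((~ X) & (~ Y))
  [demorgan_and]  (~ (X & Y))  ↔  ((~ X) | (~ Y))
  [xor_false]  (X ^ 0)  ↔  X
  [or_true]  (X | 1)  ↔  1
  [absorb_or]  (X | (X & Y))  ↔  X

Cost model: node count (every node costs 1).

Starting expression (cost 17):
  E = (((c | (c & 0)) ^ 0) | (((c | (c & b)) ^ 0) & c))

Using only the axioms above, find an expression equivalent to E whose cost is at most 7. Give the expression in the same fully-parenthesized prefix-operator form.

((c ^ 0) | (c & c))   [cost 7]

step 1: absorb_or (→) rewrites (c | (c & 0)) into c, now ((c ^ 0) | (((c | (c & b)) ^ 0) & c))
step 2: absorb_or (→) rewrites (c | (c & b)) into c, now ((c ^ 0) | ((c ^ 0) & c))
step 3: xor_false (→) rewrites (c ^ 0) into c, reaching cost 7 (bound 7)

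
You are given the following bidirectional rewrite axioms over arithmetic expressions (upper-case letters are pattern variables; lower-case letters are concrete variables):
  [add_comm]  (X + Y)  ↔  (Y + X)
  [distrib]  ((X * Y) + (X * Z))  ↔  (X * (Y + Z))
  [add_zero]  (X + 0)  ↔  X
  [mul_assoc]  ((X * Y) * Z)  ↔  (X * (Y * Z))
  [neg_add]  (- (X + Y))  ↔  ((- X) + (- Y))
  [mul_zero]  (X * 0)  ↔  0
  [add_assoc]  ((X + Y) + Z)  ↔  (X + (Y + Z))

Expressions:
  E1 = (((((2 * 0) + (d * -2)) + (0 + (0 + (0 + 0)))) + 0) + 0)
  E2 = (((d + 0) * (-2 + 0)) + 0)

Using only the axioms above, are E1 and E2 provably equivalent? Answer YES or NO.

YES

1. [add_zero →] (((((2 * 0) + (d * -2)) + (0 + (0 + (0 + 0)))) + 0) + 0)  →  ((((2 * 0) + (d * -2)) + (0 + (0 + (0 + 0)))) + 0)
2. [add_zero →] (0 + 0)  →  0;  E1 = ((((2 * 0) + (d * -2)) + (0 + (0 + 0))) + 0)
3. [add_comm →] (0 + (0 + 0))  →  ((0 + 0) + 0);  E1 = ((((2 * 0) + (d * -2)) + ((0 + 0) + 0)) + 0)
4. [add_zero →] (0 + 0)  →  0;  E1 = ((((2 * 0) + (d * -2)) + (0 + 0)) + 0)
5. [mul_zero →] (2 * 0)  →  0;  E1 = (((0 + (d * -2)) + (0 + 0)) + 0)
6. [add_comm →] (0 + (d * -2))  →  ((d * -2) + 0);  E1 = ((((d * -2) + 0) + (0 + 0)) + 0)
7. [add_zero →] (0 + 0)  →  0;  E1 = ((((d * -2) + 0) + 0) + 0)
8. [add_zero →] (((d * -2) + 0) + 0)  →  ((d * -2) + 0);  E1 = (((d * -2) + 0) + 0)
9. [add_zero →] (((d * -2) + 0) + 0)  →  ((d * -2) + 0)
10. [add_zero ←] -2  →  (-2 + 0);  E1 = ((d * (-2 + 0)) + 0)
11. [add_zero ←] d  →  (d + 0);  this is E2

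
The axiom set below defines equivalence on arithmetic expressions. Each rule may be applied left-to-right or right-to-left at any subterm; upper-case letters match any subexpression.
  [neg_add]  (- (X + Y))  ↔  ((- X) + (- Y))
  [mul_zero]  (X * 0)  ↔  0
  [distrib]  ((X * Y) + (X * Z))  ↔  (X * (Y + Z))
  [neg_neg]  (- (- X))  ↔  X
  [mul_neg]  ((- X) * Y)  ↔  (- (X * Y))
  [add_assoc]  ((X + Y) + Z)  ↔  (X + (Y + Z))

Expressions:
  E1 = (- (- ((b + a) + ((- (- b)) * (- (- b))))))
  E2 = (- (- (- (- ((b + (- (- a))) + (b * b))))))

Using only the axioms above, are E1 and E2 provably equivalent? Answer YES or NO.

YES

(1) (- (- b))  =[neg_neg →]=  b    ⊢ (- (- ((b + a) + (b * (- (- b))))))
(2) (- (- ((b + a) + (b * (- (- b))))))  =[neg_neg →]=  ((b + a) + (b * (- (- b))))
(3) (- (- b))  =[neg_neg →]=  b    ⊢ ((b + a) + (b * b))
(4) ((b + a) + (b * b))  =[neg_neg ←]=  (- (- ((b + a) + (b * b))))
(5) a  =[neg_neg ←]=  (- (- a))    ⊢ (- (- ((b + (- (- a))) + (b * b))))
(6) ((b + (- (- a))) + (b * b))  =[neg_neg ←]=  (- (- ((b + (- (- a))) + (b * b))))    ⊢ E2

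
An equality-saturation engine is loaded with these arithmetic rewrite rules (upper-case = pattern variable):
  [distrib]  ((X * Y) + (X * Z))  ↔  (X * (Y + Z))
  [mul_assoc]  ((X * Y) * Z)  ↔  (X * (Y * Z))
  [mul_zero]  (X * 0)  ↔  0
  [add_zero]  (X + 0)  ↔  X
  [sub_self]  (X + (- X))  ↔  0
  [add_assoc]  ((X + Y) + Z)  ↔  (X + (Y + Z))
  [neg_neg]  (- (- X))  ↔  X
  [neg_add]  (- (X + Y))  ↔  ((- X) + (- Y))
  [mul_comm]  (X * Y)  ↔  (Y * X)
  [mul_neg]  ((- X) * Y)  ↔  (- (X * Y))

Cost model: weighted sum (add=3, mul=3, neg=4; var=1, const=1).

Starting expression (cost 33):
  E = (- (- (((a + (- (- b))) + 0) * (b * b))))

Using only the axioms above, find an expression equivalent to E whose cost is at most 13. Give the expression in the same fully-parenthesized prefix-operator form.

(1) ((a + (- (- b))) + 0)  =[add_zero →]=  (a + (- (- b)))    ⊢ (- (- ((a + (- (- b))) * (b * b))))
(2) (- (- ((a + (- (- b))) * (b * b))))  =[neg_neg →]=  ((a + (- (- b))) * (b * b))
(3) (- (- b))  =[neg_neg →]=  b    ⊢ cost 13, within 13

((a + b) * (b * b))   [cost 13]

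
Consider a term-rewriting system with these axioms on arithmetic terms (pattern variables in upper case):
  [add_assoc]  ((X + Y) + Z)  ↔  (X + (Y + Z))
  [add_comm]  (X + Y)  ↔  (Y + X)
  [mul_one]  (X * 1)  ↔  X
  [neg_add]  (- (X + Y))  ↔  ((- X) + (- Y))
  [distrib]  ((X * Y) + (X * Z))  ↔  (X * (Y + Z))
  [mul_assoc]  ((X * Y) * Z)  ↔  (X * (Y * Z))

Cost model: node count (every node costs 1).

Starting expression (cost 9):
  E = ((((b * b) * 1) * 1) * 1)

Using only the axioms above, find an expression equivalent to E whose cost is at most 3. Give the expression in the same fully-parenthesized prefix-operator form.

(1) ((b * b) * 1)  =[mul_one →]=  (b * b)    ⊢ (((b * b) * 1) * 1)
(2) ((b * b) * 1)  =[mul_one →]=  (b * b)    ⊢ ((b * b) * 1)
(3) ((b * b) * 1)  =[mul_one →]=  (b * b)    ⊢ cost 3, within 3

(b * b)   [cost 3]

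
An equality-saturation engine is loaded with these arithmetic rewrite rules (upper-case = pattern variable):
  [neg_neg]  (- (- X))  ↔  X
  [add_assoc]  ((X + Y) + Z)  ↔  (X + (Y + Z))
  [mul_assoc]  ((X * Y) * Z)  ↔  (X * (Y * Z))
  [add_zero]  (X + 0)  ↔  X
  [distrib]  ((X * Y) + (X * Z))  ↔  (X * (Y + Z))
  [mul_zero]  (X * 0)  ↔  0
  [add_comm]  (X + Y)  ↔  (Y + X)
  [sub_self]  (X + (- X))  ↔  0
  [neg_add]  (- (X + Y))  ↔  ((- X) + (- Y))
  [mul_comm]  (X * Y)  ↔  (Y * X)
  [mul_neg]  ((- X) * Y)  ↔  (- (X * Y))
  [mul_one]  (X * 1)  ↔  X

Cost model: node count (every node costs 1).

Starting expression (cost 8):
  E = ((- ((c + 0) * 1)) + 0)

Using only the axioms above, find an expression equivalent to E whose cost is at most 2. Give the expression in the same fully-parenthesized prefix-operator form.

1. [add_zero →] ((- ((c + 0) * 1)) + 0)  →  (- ((c + 0) * 1))
2. [add_zero →] (c + 0)  →  c;  E = (- (c * 1))
3. [mul_one →] (c * 1)  →  c;  cost 2 ≤ 2, done

(- c)   [cost 2]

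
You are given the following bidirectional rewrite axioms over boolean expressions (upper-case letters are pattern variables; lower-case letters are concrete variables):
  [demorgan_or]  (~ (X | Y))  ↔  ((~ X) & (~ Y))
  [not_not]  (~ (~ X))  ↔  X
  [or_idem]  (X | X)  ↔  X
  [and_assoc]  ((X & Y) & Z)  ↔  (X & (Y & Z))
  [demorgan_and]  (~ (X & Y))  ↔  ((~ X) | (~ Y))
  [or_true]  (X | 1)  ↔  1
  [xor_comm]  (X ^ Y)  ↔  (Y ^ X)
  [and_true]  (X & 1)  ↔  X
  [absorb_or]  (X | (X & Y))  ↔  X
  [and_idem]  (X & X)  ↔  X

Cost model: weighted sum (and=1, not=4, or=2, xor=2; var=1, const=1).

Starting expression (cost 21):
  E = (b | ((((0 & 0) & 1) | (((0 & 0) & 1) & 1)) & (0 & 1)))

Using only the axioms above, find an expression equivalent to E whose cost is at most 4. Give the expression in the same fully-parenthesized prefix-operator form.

(1) (((0 & 0) & 1) | (((0 & 0) & 1) & 1))  =[absorb_or →]=  ((0 & 0) & 1)    ⊢ (b | (((0 & 0) & 1) & (0 & 1)))
(2) (0 & 0)  =[and_idem →]=  0    ⊢ (b | ((0 & 1) & (0 & 1)))
(3) ((0 & 1) & (0 & 1))  =[and_idem →]=  (0 & 1)    ⊢ (b | (0 & 1))
(4) (0 & 1)  =[and_true →]=  0    ⊢ cost 4, within 4

(b | 0)   [cost 4]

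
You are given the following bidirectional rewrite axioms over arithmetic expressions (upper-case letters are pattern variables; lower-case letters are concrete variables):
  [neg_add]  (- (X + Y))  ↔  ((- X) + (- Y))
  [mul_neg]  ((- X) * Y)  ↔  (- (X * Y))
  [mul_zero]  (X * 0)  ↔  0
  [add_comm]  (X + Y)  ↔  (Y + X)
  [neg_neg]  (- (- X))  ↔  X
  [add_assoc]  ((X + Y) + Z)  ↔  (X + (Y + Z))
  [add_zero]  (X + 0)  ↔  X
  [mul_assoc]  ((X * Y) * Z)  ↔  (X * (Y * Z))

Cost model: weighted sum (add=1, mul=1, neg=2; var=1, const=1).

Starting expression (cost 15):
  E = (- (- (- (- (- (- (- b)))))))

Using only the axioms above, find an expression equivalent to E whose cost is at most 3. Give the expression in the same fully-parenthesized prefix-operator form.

(1) (- (- b))  =[neg_neg →]=  b    ⊢ (- (- (- (- (- b)))))
(2) (- (- b))  =[neg_neg →]=  b    ⊢ (- (- (- b)))
(3) (- (- (- b)))  =[neg_neg →]=  (- b)    ⊢ cost 3, within 3

(- b)   [cost 3]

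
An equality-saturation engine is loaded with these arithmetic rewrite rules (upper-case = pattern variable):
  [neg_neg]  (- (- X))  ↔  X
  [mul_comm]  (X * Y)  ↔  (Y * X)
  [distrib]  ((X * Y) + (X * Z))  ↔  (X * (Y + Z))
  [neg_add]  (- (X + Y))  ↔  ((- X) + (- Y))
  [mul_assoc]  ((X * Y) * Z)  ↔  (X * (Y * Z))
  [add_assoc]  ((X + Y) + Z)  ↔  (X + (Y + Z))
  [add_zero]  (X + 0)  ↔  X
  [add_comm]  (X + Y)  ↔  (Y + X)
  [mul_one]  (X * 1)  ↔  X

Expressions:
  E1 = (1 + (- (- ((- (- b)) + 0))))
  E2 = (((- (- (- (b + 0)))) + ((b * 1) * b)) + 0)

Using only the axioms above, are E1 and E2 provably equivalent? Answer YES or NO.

The axioms are sound identities: if E1 ↔* E2 then E1 and E2 evaluate identically under any assignment.
Under b=0: E1 evaluates to 1, E2 to 0. Distinct ⇒ no rewrite sequence connects them.

NO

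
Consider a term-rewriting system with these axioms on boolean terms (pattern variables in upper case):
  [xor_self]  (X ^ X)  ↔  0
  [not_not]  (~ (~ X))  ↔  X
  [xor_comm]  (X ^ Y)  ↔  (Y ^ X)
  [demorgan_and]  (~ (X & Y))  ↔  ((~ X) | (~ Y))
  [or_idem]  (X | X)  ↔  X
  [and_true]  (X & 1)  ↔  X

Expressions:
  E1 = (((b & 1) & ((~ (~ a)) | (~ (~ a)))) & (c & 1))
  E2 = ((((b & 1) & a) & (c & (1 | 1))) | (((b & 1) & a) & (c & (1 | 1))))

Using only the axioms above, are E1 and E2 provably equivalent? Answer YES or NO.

1. [and_true →] (b & 1)  →  b;  E1 = ((b & ((~ (~ a)) | (~ (~ a)))) & (c & 1))
2. [or_idem →] ((~ (~ a)) | (~ (~ a)))  →  (~ (~ a));  E1 = ((b & (~ (~ a))) & (c & 1))
3. [not_not →] (~ (~ a))  →  a;  E1 = ((b & a) & (c & 1))
4. [and_true ←] b  →  (b & 1);  E1 = (((b & 1) & a) & (c & 1))
5. [or_idem ←] 1  →  (1 | 1);  E1 = (((b & 1) & a) & (c & (1 | 1)))
6. [or_idem ←] (((b & 1) & a) & (c & (1 | 1)))  →  ((((b & 1) & a) & (c & (1 | 1))) | (((b & 1) & a) & (c & (1 | 1))));  this is E2

YES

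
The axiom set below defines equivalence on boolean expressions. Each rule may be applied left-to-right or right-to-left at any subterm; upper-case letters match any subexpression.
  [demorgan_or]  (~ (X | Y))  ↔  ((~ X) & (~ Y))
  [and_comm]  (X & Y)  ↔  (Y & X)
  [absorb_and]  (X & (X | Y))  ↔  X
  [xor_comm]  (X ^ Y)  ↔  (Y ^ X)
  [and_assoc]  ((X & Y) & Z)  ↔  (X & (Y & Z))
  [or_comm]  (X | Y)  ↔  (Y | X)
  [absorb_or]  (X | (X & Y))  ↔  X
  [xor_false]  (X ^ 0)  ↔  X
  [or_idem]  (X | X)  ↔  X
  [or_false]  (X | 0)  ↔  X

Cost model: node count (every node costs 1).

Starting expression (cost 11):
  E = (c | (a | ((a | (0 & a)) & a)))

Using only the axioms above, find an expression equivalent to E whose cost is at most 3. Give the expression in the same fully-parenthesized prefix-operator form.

(c | a)   [cost 3]

(1) (0 & a)  =[and_comm →]=  (a & 0)    ⊢ (c | (a | ((a | (a & 0)) & a)))
(2) (a | (a & 0))  =[absorb_or →]=  a    ⊢ (c | (a | (a & a)))
(3) (a | (a & a))  =[absorb_or →]=  a    ⊢ cost 3, within 3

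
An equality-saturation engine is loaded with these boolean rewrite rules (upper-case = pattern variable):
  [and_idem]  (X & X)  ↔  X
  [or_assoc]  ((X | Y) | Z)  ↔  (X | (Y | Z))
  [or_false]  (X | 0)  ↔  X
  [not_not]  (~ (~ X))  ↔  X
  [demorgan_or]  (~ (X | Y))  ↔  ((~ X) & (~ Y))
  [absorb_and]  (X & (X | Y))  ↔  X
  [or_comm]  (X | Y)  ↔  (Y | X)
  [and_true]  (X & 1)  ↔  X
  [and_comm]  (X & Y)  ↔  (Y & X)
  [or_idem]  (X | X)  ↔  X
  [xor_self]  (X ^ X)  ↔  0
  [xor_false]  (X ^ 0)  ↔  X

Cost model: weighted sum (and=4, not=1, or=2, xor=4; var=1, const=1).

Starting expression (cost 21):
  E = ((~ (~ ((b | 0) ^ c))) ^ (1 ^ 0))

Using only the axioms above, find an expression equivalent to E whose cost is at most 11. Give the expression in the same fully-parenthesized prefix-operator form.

step 1: not_not (→) rewrites (~ (~ ((b | 0) ^ c))) into ((b | 0) ^ c), now (((b | 0) ^ c) ^ (1 ^ 0))
step 2: or_false (→) rewrites (b | 0) into b, now ((b ^ c) ^ (1 ^ 0))
step 3: xor_false (→) rewrites (1 ^ 0) into 1, reaching cost 11 (bound 11)

((b ^ c) ^ 1)   [cost 11]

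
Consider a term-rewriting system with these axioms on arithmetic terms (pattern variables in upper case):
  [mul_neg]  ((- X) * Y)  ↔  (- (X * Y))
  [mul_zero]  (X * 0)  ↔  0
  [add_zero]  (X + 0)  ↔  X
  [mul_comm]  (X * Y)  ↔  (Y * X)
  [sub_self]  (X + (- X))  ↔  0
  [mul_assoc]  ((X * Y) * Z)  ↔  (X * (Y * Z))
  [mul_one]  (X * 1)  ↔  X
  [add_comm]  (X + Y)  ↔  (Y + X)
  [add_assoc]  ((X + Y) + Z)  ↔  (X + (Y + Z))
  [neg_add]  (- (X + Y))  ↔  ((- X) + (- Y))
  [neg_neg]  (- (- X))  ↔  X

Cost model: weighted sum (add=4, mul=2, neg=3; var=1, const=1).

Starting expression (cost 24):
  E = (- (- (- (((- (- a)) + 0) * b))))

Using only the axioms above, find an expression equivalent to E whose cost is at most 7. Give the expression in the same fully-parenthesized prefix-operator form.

(- (a * b))   [cost 7]

1. [neg_neg →] (- (- a))  →  a;  E = (- (- (- ((a + 0) * b))))
2. [neg_neg →] (- (- (- ((a + 0) * b))))  →  (- ((a + 0) * b))
3. [add_zero →] (a + 0)  →  a;  cost 7 ≤ 7, done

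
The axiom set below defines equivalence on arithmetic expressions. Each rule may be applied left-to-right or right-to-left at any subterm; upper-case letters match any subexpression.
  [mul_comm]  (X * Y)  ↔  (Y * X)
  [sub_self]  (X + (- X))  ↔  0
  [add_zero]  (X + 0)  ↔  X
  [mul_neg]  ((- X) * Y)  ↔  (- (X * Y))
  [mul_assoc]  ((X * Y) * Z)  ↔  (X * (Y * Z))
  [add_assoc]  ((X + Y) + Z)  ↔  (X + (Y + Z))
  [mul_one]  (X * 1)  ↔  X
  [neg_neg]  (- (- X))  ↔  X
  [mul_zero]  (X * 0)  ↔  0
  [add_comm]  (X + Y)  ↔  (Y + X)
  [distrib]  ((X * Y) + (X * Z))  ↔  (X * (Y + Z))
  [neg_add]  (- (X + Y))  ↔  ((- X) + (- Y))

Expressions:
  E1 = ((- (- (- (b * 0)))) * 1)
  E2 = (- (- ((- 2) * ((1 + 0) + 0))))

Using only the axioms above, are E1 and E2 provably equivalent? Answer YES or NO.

All listed rules preserve value, hence provable equivalence implies equal values everywhere; look for a separating assignment.
b=0 gives E1 ↦ 0, E2 ↦ -2; values differ ⇒ not provably equivalent.

NO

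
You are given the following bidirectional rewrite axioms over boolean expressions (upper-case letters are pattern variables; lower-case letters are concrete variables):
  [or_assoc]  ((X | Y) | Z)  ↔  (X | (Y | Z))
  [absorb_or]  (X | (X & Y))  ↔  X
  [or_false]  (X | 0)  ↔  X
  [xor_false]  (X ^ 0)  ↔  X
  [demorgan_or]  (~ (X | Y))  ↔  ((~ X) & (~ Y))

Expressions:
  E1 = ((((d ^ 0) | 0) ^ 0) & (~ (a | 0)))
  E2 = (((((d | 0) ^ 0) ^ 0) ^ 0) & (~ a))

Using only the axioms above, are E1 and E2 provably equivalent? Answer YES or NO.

YES

1. [or_false →] ((d ^ 0) | 0)  →  (d ^ 0);  E1 = (((d ^ 0) ^ 0) & (~ (a | 0)))
2. [or_false →] (a | 0)  →  a;  E1 = (((d ^ 0) ^ 0) & (~ a))
3. [xor_false →] ((d ^ 0) ^ 0)  →  (d ^ 0);  E1 = ((d ^ 0) & (~ a))
4. [or_false ←] d  →  (d | 0);  E1 = (((d | 0) ^ 0) & (~ a))
5. [xor_false ←] ((d | 0) ^ 0)  →  (((d | 0) ^ 0) ^ 0);  E1 = ((((d | 0) ^ 0) ^ 0) & (~ a))
6. [xor_false ←] (d | 0)  →  ((d | 0) ^ 0);  this is E2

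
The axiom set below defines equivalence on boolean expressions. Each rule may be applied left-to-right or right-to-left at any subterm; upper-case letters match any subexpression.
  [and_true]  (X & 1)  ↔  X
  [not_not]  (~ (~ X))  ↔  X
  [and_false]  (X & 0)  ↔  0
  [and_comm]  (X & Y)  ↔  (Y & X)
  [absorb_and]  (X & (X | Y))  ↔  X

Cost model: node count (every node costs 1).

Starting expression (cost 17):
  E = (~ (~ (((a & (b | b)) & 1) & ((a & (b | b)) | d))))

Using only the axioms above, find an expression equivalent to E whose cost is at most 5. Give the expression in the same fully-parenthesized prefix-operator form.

(a & (b | b))   [cost 5]

step 1: and_true (→) rewrites ((a & (b | b)) & 1) into (a & (b | b)), now (~ (~ ((a & (b | b)) & ((a & (b | b)) | d))))
step 2: absorb_and (→) rewrites ((a & (b | b)) & ((a & (b | b)) | d)) into (a & (b | b)), now (~ (~ (a & (b | b))))
step 3: not_not (→) rewrites (~ (~ (a & (b | b)))) into (a & (b | b)), reaching cost 5 (bound 5)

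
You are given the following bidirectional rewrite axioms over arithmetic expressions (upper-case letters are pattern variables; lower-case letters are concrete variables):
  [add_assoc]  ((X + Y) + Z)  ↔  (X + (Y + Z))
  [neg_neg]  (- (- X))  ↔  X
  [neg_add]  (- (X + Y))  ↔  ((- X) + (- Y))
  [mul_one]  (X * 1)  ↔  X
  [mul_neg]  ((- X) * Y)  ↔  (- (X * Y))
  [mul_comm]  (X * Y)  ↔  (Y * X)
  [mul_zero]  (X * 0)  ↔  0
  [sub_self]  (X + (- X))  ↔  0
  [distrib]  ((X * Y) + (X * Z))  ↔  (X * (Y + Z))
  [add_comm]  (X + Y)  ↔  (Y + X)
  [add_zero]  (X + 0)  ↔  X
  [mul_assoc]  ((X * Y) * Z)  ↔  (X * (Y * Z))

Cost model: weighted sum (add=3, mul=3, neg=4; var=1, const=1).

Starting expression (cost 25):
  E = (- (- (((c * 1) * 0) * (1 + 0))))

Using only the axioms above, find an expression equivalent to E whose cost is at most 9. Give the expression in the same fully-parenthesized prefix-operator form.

1. [add_zero →] (1 + 0)  →  1;  E = (- (- (((c * 1) * 0) * 1)))
2. [neg_neg →] (- (- (((c * 1) * 0) * 1)))  →  (((c * 1) * 0) * 1)
3. [mul_one →] (c * 1)  →  c;  cost 9 ≤ 9, done

((c * 0) * 1)   [cost 9]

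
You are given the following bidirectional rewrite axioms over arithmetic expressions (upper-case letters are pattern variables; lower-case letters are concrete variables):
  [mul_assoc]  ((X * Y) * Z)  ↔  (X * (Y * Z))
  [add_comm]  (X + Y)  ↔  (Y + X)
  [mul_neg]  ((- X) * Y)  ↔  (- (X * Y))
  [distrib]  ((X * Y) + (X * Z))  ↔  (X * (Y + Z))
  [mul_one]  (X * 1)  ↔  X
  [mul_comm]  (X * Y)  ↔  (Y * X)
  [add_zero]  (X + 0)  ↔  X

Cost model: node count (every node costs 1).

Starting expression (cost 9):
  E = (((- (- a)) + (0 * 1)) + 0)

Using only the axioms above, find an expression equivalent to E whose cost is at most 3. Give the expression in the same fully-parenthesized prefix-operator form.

1. [mul_one →] (0 * 1)  →  0;  E = (((- (- a)) + 0) + 0)
2. [add_zero →] ((- (- a)) + 0)  →  (- (- a));  E = ((- (- a)) + 0)
3. [add_zero →] ((- (- a)) + 0)  →  (- (- a));  cost 3 ≤ 3, done

(- (- a))   [cost 3]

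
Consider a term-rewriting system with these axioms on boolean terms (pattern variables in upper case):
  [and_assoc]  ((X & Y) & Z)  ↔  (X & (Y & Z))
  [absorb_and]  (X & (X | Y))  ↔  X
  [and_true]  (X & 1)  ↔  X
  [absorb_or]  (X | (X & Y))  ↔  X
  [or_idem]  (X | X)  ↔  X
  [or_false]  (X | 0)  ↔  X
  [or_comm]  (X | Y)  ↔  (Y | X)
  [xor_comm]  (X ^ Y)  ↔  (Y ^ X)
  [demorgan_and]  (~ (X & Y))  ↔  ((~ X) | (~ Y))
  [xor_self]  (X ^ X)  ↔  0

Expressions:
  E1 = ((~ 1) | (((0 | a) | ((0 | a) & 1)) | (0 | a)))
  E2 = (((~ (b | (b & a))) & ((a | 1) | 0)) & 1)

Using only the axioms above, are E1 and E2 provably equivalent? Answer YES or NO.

NO

Every axiom is a valid identity, so a rewrite proof would force E1 and E2 to agree under every assignment.
At a=0, b=0: E1 = 0 but E2 = 1; they differ, so no derivation exists.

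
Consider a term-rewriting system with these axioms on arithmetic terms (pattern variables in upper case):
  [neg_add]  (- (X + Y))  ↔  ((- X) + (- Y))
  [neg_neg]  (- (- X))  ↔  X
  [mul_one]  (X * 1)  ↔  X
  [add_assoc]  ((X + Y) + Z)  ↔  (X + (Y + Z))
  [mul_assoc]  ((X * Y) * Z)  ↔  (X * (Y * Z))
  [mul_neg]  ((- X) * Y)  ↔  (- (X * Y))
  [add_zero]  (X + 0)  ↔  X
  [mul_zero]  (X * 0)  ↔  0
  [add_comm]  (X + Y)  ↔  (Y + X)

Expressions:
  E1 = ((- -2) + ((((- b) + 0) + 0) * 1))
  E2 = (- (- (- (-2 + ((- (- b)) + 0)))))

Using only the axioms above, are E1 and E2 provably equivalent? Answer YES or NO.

(1) ((((- b) + 0) + 0) * 1)  =[mul_one →]=  (((- b) + 0) + 0)    ⊢ ((- -2) + (((- b) + 0) + 0))
(2) ((- b) + 0)  =[add_zero →]=  (- b)    ⊢ ((- -2) + ((- b) + 0))
(3) ((- b) + 0)  =[add_zero →]=  (- b)    ⊢ ((- -2) + (- b))
(4) (- b)  =[neg_neg ←]=  (- (- (- b)))    ⊢ ((- -2) + (- (- (- b))))
(5) ((- -2) + (- (- (- b))))  =[neg_add ←]=  (- (-2 + (- (- b))))
(6) (- (- b))  =[add_zero ←]=  ((- (- b)) + 0)    ⊢ (- (-2 + ((- (- b)) + 0)))
(7) (-2 + ((- (- b)) + 0))  =[neg_neg ←]=  (- (- (-2 + ((- (- b)) + 0))))    ⊢ E2

YES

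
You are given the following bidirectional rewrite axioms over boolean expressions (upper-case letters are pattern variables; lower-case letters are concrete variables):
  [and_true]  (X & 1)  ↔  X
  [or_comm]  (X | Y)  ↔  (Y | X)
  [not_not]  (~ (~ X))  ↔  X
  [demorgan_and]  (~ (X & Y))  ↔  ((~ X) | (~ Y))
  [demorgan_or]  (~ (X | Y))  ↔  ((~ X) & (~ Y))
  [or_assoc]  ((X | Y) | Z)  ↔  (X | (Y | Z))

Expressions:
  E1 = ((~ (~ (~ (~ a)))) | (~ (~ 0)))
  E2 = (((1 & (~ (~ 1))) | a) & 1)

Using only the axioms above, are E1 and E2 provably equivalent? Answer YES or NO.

NO

Every axiom is a valid identity, so a rewrite proof would force E1 and E2 to agree under every assignment.
At a=0: E1 = 0 but E2 = 1; they differ, so no derivation exists.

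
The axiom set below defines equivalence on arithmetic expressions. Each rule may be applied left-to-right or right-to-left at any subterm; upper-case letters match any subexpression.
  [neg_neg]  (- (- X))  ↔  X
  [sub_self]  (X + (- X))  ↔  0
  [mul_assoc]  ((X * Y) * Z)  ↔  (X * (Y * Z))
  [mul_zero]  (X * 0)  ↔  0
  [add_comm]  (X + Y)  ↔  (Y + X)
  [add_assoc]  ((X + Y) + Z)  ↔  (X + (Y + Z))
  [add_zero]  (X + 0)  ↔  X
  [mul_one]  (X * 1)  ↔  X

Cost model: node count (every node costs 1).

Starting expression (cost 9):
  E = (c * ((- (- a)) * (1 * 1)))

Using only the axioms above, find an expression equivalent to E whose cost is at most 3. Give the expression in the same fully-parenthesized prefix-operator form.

(c * a)   [cost 3]

1. [neg_neg →] (- (- a))  →  a;  E = (c * (a * (1 * 1)))
2. [mul_one →] (1 * 1)  →  1;  E = (c * (a * 1))
3. [mul_one →] (a * 1)  →  a;  cost 3 ≤ 3, done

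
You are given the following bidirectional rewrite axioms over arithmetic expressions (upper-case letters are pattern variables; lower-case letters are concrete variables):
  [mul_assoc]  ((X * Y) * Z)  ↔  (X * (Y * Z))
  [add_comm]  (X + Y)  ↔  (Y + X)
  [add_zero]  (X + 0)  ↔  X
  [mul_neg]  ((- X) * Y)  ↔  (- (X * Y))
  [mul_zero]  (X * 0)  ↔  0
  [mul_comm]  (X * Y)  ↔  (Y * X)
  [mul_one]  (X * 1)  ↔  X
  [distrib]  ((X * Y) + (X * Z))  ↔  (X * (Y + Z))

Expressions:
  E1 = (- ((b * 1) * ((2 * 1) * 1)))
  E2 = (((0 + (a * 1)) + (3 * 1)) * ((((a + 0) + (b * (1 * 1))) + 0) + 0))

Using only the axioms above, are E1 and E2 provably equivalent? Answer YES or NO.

The axioms are sound identities: if E1 ↔* E2 then E1 and E2 evaluate identically under any assignment.
Under a=0, b=1: E1 evaluates to -2, E2 to 3. Distinct ⇒ no rewrite sequence connects them.

NO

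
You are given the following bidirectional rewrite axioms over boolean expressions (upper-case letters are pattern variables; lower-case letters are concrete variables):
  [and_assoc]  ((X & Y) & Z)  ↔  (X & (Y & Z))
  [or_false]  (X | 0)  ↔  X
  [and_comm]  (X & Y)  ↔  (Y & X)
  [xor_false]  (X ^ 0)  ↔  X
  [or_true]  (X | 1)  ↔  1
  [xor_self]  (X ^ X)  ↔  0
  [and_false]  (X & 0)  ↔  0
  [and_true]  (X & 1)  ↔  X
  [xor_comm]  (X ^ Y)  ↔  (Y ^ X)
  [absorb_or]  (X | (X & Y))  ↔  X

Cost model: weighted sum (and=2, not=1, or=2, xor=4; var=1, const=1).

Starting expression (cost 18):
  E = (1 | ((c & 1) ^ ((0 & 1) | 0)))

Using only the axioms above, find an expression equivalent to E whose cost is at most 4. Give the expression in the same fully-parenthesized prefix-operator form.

(1) (0 & 1)  =[and_true →]=  0    ⊢ (1 | ((c & 1) ^ (0 | 0)))
(2) (0 | 0)  =[or_false →]=  0    ⊢ (1 | ((c & 1) ^ 0))
(3) (c & 1)  =[and_true →]=  c    ⊢ (1 | (c ^ 0))
(4) (c ^ 0)  =[xor_false →]=  c    ⊢ cost 4, within 4

(1 | c)   [cost 4]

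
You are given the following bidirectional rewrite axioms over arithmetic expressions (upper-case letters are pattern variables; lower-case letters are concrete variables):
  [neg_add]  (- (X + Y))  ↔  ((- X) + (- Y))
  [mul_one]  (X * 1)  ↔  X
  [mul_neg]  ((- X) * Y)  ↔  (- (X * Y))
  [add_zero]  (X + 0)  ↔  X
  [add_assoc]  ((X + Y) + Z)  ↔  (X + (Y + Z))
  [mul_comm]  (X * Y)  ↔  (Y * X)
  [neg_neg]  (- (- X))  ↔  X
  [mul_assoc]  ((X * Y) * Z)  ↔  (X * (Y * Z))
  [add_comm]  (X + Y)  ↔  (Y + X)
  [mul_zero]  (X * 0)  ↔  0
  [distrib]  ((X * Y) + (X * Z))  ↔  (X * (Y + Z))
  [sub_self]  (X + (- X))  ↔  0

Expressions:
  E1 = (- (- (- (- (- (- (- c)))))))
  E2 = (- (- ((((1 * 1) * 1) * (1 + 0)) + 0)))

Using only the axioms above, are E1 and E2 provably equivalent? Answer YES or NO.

All listed rules preserve value, hence provable equivalence implies equal values everywhere; look for a separating assignment.
c=0 gives E1 ↦ 0, E2 ↦ 1; values differ ⇒ not provably equivalent.

NO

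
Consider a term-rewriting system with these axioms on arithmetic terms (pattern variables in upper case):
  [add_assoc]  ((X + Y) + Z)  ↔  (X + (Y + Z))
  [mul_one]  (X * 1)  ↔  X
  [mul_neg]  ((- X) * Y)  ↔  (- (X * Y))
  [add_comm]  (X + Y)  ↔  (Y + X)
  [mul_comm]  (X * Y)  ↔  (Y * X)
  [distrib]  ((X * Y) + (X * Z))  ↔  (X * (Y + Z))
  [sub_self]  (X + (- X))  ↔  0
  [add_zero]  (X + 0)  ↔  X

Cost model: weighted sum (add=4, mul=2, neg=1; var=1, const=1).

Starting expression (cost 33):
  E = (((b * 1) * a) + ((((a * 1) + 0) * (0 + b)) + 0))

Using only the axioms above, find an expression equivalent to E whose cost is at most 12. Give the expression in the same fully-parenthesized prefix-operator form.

1. [mul_one →] (a * 1)  →  a;  E = (((b * 1) * a) + (((a + 0) * (0 + b)) + 0))
2. [add_comm →] (0 + b)  →  (b + 0);  E = (((b * 1) * a) + (((a + 0) * (b + 0)) + 0))
3. [add_zero →] (b + 0)  →  b;  E = (((b * 1) * a) + (((a + 0) * b) + 0))
4. [add_zero →] (a + 0)  →  a;  E = (((b * 1) * a) + ((a * b) + 0))
5. [mul_one →] (b * 1)  →  b;  E = ((b * a) + ((a * b) + 0))
6. [add_zero →] ((a * b) + 0)  →  (a * b);  cost 12 ≤ 12, done

((b * a) + (a * b))   [cost 12]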